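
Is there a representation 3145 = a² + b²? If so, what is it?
3² + 56² (a=3, b=56)

Factorization: 3145 = 5 × 17 × 37
By Fermat: n is sum of two squares iff every prime p ≡ 3 (mod 4) appears to even power.
All primes ≡ 3 (mod 4) appear to even power.
Search a = 0, 1, 2, … for 3145 - a² a perfect square: first hit at a = 3: 3145 - 9 = 3136 = 56².
3145 = 3² + 56² = 9 + 3136 ✓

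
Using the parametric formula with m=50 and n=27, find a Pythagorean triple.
(1771, 2700, 3229)

Euclid's formula: a = m² - n², b = 2mn, c = m² + n²
m = 50, n = 27
a = 50² - 27² = 2500 - 729 = 1771
b = 2 × 50 × 27 = 2700
c = 50² + 27² = 2500 + 729 = 3229
Verification: 1771² + 2700² = 3136441 + 7290000 = 10426441 = 3229² ✓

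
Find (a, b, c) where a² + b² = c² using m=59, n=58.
(117, 6844, 6845)

Euclid's formula: a = m² - n², b = 2mn, c = m² + n²
m = 59, n = 58
a = 59² - 58² = 3481 - 3364 = 117
b = 2 × 59 × 58 = 6844
c = 59² + 58² = 3481 + 3364 = 6845
Verification: 117² + 6844² = 13689 + 46840336 = 46854025 = 6845² ✓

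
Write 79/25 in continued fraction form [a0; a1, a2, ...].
[3; 6, 4]

Euclidean algorithm steps:
79 = 3 × 25 + 4
25 = 6 × 4 + 1
4 = 4 × 1 + 0
Continued fraction: [3; 6, 4]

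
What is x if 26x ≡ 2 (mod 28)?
x ≡ 13 (mod 14)

gcd(26, 28) = 2, which divides 2, so solutions exist.
Divide through by 2: 13x ≡ 1 (mod 14).
Find 13^(-1) mod 14 by the extended Euclidean algorithm:
14 = 1 × 13 + 1  ⟹  1 = (1)·14 + (-1)·13
So (-1)·13 ≡ 1 (mod 14), i.e. 13^(-1) ≡ -1 ≡ 13 (mod 14).
x ≡ 13 × 1 = 13 ≡ 13 (mod 14).
Check: 26 × 13 = 338 ≡ 2 (mod 28).
x ≡ 13 (mod 14), giving 2 solutions mod 28.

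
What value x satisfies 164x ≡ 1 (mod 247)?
122

gcd(164, 247) = 1, so the inverse exists.
Extended Euclidean algorithm on (247, 164):
247 = 1 × 164 + 83  ⟹  83 = (1)·247 + (-1)·164
164 = 1 × 83 + 81  ⟹  81 = (-1)·247 + (2)·164
83 = 1 × 81 + 2  ⟹  2 = (2)·247 + (-3)·164
81 = 40 × 2 + 1  ⟹  1 = (-81)·247 + (122)·164
So (122)·164 ≡ 1 (mod 247), i.e. 164^(-1) ≡ 122 (mod 247).
Check: 164 × 122 = 20008 ≡ 1 (mod 247)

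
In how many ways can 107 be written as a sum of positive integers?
431149389

p(n) counts ways to write n as a sum of positive integers (order ignored).
Euler's pentagonal recurrence: p(k) = p(k-1) + p(k-2) - p(k-5) - p(k-7) + p(k-12) + p(k-15) - ... (offsets j(3j∓1)/2, signs ++--, p(0)=1, p(<0)=0).
DP table for k = 0..106: p(0)=1, p(1)=1, p(2)=2, p(3)=3, p(4)=5, p(5)=7, p(6)=11, p(7)=15, p(8)=22, p(9)=30, p(10)=42, p(11)=56, p(12)=77, p(13)=101, p(14)=135, p(15)=176, p(16)=231, p(17)=297, p(18)=385, p(19)=490, p(20)=627, p(21)=792, p(22)=1002, p(23)=1255, p(24)=1575, p(25)=1958, p(26)=2436, p(27)=3010, p(28)=3718, p(29)=4565, p(30)=5604, p(31)=6842, p(32)=8349, p(33)=10143, p(34)=12310, p(35)=14883, p(36)=17977, p(37)=21637, p(38)=26015, p(39)=31185, p(40)=37338, p(41)=44583, p(42)=53174, p(43)=63261, p(44)=75175, p(45)=89134, p(46)=105558, p(47)=124754, p(48)=147273, p(49)=173525, p(50)=204226, p(51)=239943, p(52)=281589, p(53)=329931, p(54)=386155, p(55)=451276, p(56)=526823, p(57)=614154, p(58)=715220, p(59)=831820, p(60)=966467, p(61)=1121505, p(62)=1300156, p(63)=1505499, p(64)=1741630, p(65)=2012558, p(66)=2323520, p(67)=2679689, p(68)=3087735, p(69)=3554345, p(70)=4087968, p(71)=4697205, p(72)=5392783, p(73)=6185689, p(74)=7089500, p(75)=8118264, p(76)=9289091, p(77)=10619863, p(78)=12132164, p(79)=13848650, p(80)=15796476, p(81)=18004327, p(82)=20506255, p(83)=23338469, p(84)=26543660, p(85)=30167357, p(86)=34262962, p(87)=38887673, p(88)=44108109, p(89)=49995925, p(90)=56634173, p(91)=64112359, p(92)=72533807, p(93)=82010177, p(94)=92669720, p(95)=104651419, p(96)=118114304, p(97)=133230930, p(98)=150198136, p(99)=169229875, p(100)=190569292, p(101)=214481126, p(102)=241265379, p(103)=271248950, p(104)=304801365, p(105)=342325709, p(106)=384276336.
Final step: p(107) = p(106) + p(105) - p(102) - p(100) + p(95) + p(92) - p(85) - p(81) + p(72) + p(67) - p(56) - p(50) + p(37) + p(30) - p(15) - p(7)
= 384276336 + 342325709 - 241265379 - 190569292 + 104651419 + 72533807 - 30167357 - 18004327 + 5392783 + 2679689 - 526823 - 204226 + 21637 + 5604 - 176 - 15
= 431149389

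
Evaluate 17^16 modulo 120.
1

Repeated squaring. Binary of 16 = 10000.
17^1 ≡ 17 (mod 120); 17^2 ≡ 49 (mod 120); 17^4 ≡ 1 (mod 120); 17^8 ≡ 1 (mod 120); 17^16 ≡ 1 (mod 120)
17^16 = 17^16 ≡ 1 (mod 120)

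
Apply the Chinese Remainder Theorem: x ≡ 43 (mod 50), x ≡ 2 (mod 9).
443

Using Chinese Remainder Theorem:
M = 50 × 9 = 450
M1 = 9, M2 = 50
y1 = 9^(-1) mod 50 = 39
y2 = 50^(-1) mod 9 = 2
x = (43×9×39 + 2×50×2) mod 450 = 443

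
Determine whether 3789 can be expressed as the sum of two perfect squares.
42² + 45² (a=42, b=45)

Factorization: 3789 = 3^2 × 421
By Fermat: n is sum of two squares iff every prime p ≡ 3 (mod 4) appears to even power.
All primes ≡ 3 (mod 4) appear to even power.
Search a = 0, 1, 2, … for 3789 - a² a perfect square: first hit at a = 42: 3789 - 1764 = 2025 = 45².
3789 = 42² + 45² = 1764 + 2025 ✓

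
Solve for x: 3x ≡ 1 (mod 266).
89

gcd(3, 266) = 1, so the inverse exists.
Extended Euclidean algorithm on (266, 3):
266 = 88 × 3 + 2  ⟹  2 = (1)·266 + (-88)·3
3 = 1 × 2 + 1  ⟹  1 = (-1)·266 + (89)·3
So (89)·3 ≡ 1 (mod 266), i.e. 3^(-1) ≡ 89 (mod 266).
Check: 3 × 89 = 267 ≡ 1 (mod 266)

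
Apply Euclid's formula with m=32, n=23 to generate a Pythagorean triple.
(495, 1472, 1553)

Euclid's formula: a = m² - n², b = 2mn, c = m² + n²
m = 32, n = 23
a = 32² - 23² = 1024 - 529 = 495
b = 2 × 32 × 23 = 1472
c = 32² + 23² = 1024 + 529 = 1553
Verification: 495² + 1472² = 245025 + 2166784 = 2411809 = 1553² ✓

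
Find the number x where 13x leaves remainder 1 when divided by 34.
21

gcd(13, 34) = 1, so the inverse exists.
Extended Euclidean algorithm on (34, 13):
34 = 2 × 13 + 8  ⟹  8 = (1)·34 + (-2)·13
13 = 1 × 8 + 5  ⟹  5 = (-1)·34 + (3)·13
8 = 1 × 5 + 3  ⟹  3 = (2)·34 + (-5)·13
5 = 1 × 3 + 2  ⟹  2 = (-3)·34 + (8)·13
3 = 1 × 2 + 1  ⟹  1 = (5)·34 + (-13)·13
So (-13)·13 ≡ 1 (mod 34), i.e. 13^(-1) ≡ -13 ≡ 21 (mod 34).
Check: 13 × 21 = 273 ≡ 1 (mod 34)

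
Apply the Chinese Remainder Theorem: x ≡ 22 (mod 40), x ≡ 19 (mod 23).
502

Using Chinese Remainder Theorem:
M = 40 × 23 = 920
M1 = 23, M2 = 40
y1 = 23^(-1) mod 40 = 7
y2 = 40^(-1) mod 23 = 19
x = (22×23×7 + 19×40×19) mod 920 = 502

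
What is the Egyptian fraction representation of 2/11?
1/6 + 1/66

Greedy algorithm:
2/11: ceiling(11/2) = 6, use 1/6
1/66: ceiling(66/1) = 66, use 1/66
Result: 2/11 = 1/6 + 1/66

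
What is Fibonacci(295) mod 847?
489

Matrix identity: Q^n = [[F_(n+1), F_n], [F_n, F_(n-1)]] with Q = [[1,1],[1,0]].
n = 295 = 100100111₂. Square-and-multiply, entries mod 847:
Q^1 = [[1,1],[1,0]]
Q^2 = (Q^1)² = [[2,1],[1,1]]
Q^4 = (Q^2)² = [[5,3],[3,2]]
Q^9 = (Q^4)²·Q = [[55,34],[34,21]]
Q^18 = (Q^9)² = [[793,43],[43,750]]
Q^36 = (Q^18)² = [[530,283],[283,247]]
Q^73 = (Q^36)²·Q = [[685,167],[167,518]]
Q^147 = (Q^73)²·Q = [[87,772],[772,162]]
Q^295 = (Q^147)²·Q = [[448,489],[489,806]]
F_295 mod 847 = Q^295[0][1] = 489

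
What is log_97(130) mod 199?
112

Baby-step giant-step with step n = ⌈√199⌉ = 15.
Baby steps 97^j mod 199 (j:value) for j=0..14: 0:1, 1:97, 2:56, 3:59, 4:151, 5:120, 6:98, 7:153, 8:115, 9:11, 10:72, 11:19, 12:52, 13:69, 14:126.
Giant-step multiplier: 97^(-15) ≡ 97^(198-15) = 97^183 ≡ 12 (mod 199).
Giant steps γ_i = 130·12^i mod 199: γ_0=130, γ_1=167, γ_2=14, γ_3=168, γ_4=26, γ_5=113, γ_6=162, γ_7=153 (in table at j=7).
x = i·n + j = 7·15 + 7 = 112.
Check: 97^112 ≡ 130 (mod 199).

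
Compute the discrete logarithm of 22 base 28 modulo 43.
3

Baby-step giant-step with step n = ⌈√43⌉ = 7.
Baby steps 28^j mod 43 (j:value) for j=0..6: 0:1, 1:28, 2:10, 3:22, 4:14, 5:5, 6:11.
h = 22 is already in the table at j=3, so x = 3.
Check: 28^3 ≡ 22 (mod 43).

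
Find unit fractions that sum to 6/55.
1/10 + 1/110

Greedy algorithm:
6/55: ceiling(55/6) = 10, use 1/10
1/110: ceiling(110/1) = 110, use 1/110
Result: 6/55 = 1/10 + 1/110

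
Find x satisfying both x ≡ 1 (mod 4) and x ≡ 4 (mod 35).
109

Using Chinese Remainder Theorem:
M = 4 × 35 = 140
M1 = 35, M2 = 4
y1 = 35^(-1) mod 4 = 3
y2 = 4^(-1) mod 35 = 9
x = (1×35×3 + 4×4×9) mod 140 = 109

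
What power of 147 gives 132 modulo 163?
78

Baby-step giant-step with step n = ⌈√163⌉ = 13.
Baby steps 147^j mod 163 (j:value) for j=0..12: 0:1, 1:147, 2:93, 3:142, 4:10, 5:3, 6:115, 7:116, 8:100, 9:30, 10:9, 11:19, 12:22.
Giant-step multiplier: 147^(-13) ≡ 147^(162-13) = 147^149 ≡ 94 (mod 163).
Giant steps γ_i = 132·94^i mod 163: γ_0=132, γ_1=20, γ_2=87, γ_3=28, γ_4=24, γ_5=137, γ_6=1 (in table at j=0).
x = i·n + j = 6·13 + 0 = 78.
Check: 147^78 ≡ 132 (mod 163).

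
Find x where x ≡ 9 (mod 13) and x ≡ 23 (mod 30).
113

Using Chinese Remainder Theorem:
M = 13 × 30 = 390
M1 = 30, M2 = 13
y1 = 30^(-1) mod 13 = 10
y2 = 13^(-1) mod 30 = 7
x = (9×30×10 + 23×13×7) mod 390 = 113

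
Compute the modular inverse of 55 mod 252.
55

gcd(55, 252) = 1, so the inverse exists.
Extended Euclidean algorithm on (252, 55):
252 = 4 × 55 + 32  ⟹  32 = (1)·252 + (-4)·55
55 = 1 × 32 + 23  ⟹  23 = (-1)·252 + (5)·55
32 = 1 × 23 + 9  ⟹  9 = (2)·252 + (-9)·55
23 = 2 × 9 + 5  ⟹  5 = (-5)·252 + (23)·55
9 = 1 × 5 + 4  ⟹  4 = (7)·252 + (-32)·55
5 = 1 × 4 + 1  ⟹  1 = (-12)·252 + (55)·55
So (55)·55 ≡ 1 (mod 252), i.e. 55^(-1) ≡ 55 (mod 252).
Check: 55 × 55 = 3025 ≡ 1 (mod 252)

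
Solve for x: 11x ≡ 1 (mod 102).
65

gcd(11, 102) = 1, so the inverse exists.
Extended Euclidean algorithm on (102, 11):
102 = 9 × 11 + 3  ⟹  3 = (1)·102 + (-9)·11
11 = 3 × 3 + 2  ⟹  2 = (-3)·102 + (28)·11
3 = 1 × 2 + 1  ⟹  1 = (4)·102 + (-37)·11
So (-37)·11 ≡ 1 (mod 102), i.e. 11^(-1) ≡ -37 ≡ 65 (mod 102).
Check: 11 × 65 = 715 ≡ 1 (mod 102)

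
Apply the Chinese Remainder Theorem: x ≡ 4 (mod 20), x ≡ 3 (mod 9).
84

Using Chinese Remainder Theorem:
M = 20 × 9 = 180
M1 = 9, M2 = 20
y1 = 9^(-1) mod 20 = 9
y2 = 20^(-1) mod 9 = 5
x = (4×9×9 + 3×20×5) mod 180 = 84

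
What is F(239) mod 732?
1

Matrix identity: Q^n = [[F_(n+1), F_n], [F_n, F_(n-1)]] with Q = [[1,1],[1,0]].
n = 239 = 11101111₂. Square-and-multiply, entries mod 732:
Q^1 = [[1,1],[1,0]]
Q^3 = (Q^1)²·Q = [[3,2],[2,1]]
Q^7 = (Q^3)²·Q = [[21,13],[13,8]]
Q^14 = (Q^7)² = [[610,377],[377,233]]
Q^29 = (Q^14)²·Q = [[488,365],[365,123]]
Q^59 = (Q^29)²·Q = [[0,245],[245,487]]
Q^119 = (Q^59)²·Q = [[0,1],[1,731]]
Q^239 = (Q^119)²·Q = [[0,1],[1,731]]
F_239 mod 732 = Q^239[0][1] = 1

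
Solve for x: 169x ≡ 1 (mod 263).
249

gcd(169, 263) = 1, so the inverse exists.
Extended Euclidean algorithm on (263, 169):
263 = 1 × 169 + 94  ⟹  94 = (1)·263 + (-1)·169
169 = 1 × 94 + 75  ⟹  75 = (-1)·263 + (2)·169
94 = 1 × 75 + 19  ⟹  19 = (2)·263 + (-3)·169
75 = 3 × 19 + 18  ⟹  18 = (-7)·263 + (11)·169
19 = 1 × 18 + 1  ⟹  1 = (9)·263 + (-14)·169
So (-14)·169 ≡ 1 (mod 263), i.e. 169^(-1) ≡ -14 ≡ 249 (mod 263).
Check: 169 × 249 = 42081 ≡ 1 (mod 263)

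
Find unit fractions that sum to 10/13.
1/2 + 1/4 + 1/52

Greedy algorithm:
10/13: ceiling(13/10) = 2, use 1/2
7/26: ceiling(26/7) = 4, use 1/4
1/52: ceiling(52/1) = 52, use 1/52
Result: 10/13 = 1/2 + 1/4 + 1/52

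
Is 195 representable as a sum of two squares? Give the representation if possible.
Not possible

Factorization: 195 = 3 × 5 × 13
By Fermat: n is sum of two squares iff every prime p ≡ 3 (mod 4) appears to even power.
Prime(s) ≡ 3 (mod 4) with odd exponent: [(3, 1)]
Therefore 195 cannot be expressed as a² + b².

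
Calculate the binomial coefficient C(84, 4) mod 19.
13

Using Lucas' theorem:
Write n=84 and k=4 in base 19:
n in base 19: [4, 8]
k in base 19: [0, 4]
C(84,4) mod 19 = ∏ C(n_i, k_i) mod 19
Digit binomials (mod 19): C(4,0) = 1; C(8,4) = 70 ≡ 13
Product: 1 × 13 = 13 ≡ 13 (mod 19)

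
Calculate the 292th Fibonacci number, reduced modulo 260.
79

Matrix identity: Q^n = [[F_(n+1), F_n], [F_n, F_(n-1)]] with Q = [[1,1],[1,0]].
n = 292 = 100100100₂. Square-and-multiply, entries mod 260:
Q^1 = [[1,1],[1,0]]
Q^2 = (Q^1)² = [[2,1],[1,1]]
Q^4 = (Q^2)² = [[5,3],[3,2]]
Q^9 = (Q^4)²·Q = [[55,34],[34,21]]
Q^18 = (Q^9)² = [[21,244],[244,37]]
Q^36 = (Q^18)² = [[177,112],[112,65]]
Q^73 = (Q^36)²·Q = [[257,193],[193,64]]
Q^146 = (Q^73)² = [[78,73],[73,5]]
Q^292 = (Q^146)² = [[233,79],[79,154]]
F_292 mod 260 = Q^292[0][1] = 79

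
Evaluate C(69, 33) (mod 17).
0

Using Lucas' theorem:
Write n=69 and k=33 in base 17:
n in base 17: [4, 1]
k in base 17: [1, 16]
C(69,33) mod 17 = ∏ C(n_i, k_i) mod 17
Digit binomials (mod 17): C(4,1) = 4; C(1,16) = 0 (k_i > n_i)
Product: 4 × 0 = 0 ≡ 0 (mod 17)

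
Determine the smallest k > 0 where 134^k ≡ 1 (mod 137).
136

137 is prime, so ord(134) divides φ(137) = 136.
Divisors of 136: 1, 2, 4, 8, 17, 34, 68, 136.
Repeated squaring: 134^1 ≡ 134, 134^2 ≡ 9, 134^4 ≡ 81, 134^8 ≡ 122, 134^16 ≡ 88, 134^32 ≡ 72, 134^64 ≡ 115, 134^128 ≡ 73 (mod 137).
Test 134^d mod 137 for each divisor d in increasing order:
134^1 ≡ 134
134^2 ≡ 9
134^4 ≡ 81
134^8 ≡ 122
134^17 = 134^16·134^1 ≡ 10
134^34 = 134^32·134^2 ≡ 100
134^68 = 134^64·134^4 ≡ 136
134^136 = 134^128·134^8 ≡ 1  ← first divisor giving 1
The order is 136.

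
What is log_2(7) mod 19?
6

Baby-step giant-step with step n = ⌈√19⌉ = 5.
Baby steps 2^j mod 19 (j:value) for j=0..4: 0:1, 1:2, 2:4, 3:8, 4:16.
Giant-step multiplier: 2^(-5) ≡ 2^(18-5) = 2^13 ≡ 3 (mod 19).
Giant steps γ_i = 7·3^i mod 19: γ_0=7, γ_1=2 (in table at j=1).
x = i·n + j = 1·5 + 1 = 6.
Check: 2^6 ≡ 7 (mod 19).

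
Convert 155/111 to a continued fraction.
[1; 2, 1, 1, 10, 2]

Euclidean algorithm steps:
155 = 1 × 111 + 44
111 = 2 × 44 + 23
44 = 1 × 23 + 21
23 = 1 × 21 + 2
21 = 10 × 2 + 1
2 = 2 × 1 + 0
Continued fraction: [1; 2, 1, 1, 10, 2]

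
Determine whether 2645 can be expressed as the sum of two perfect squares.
23² + 46² (a=23, b=46)

Factorization: 2645 = 5 × 23^2
By Fermat: n is sum of two squares iff every prime p ≡ 3 (mod 4) appears to even power.
All primes ≡ 3 (mod 4) appear to even power.
Search a = 0, 1, 2, … for 2645 - a² a perfect square: first hit at a = 23: 2645 - 529 = 2116 = 46².
2645 = 23² + 46² = 529 + 2116 ✓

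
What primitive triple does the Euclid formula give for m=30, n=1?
(899, 60, 901)

Euclid's formula: a = m² - n², b = 2mn, c = m² + n²
m = 30, n = 1
a = 30² - 1² = 900 - 1 = 899
b = 2 × 30 × 1 = 60
c = 30² + 1² = 900 + 1 = 901
Verification: 899² + 60² = 808201 + 3600 = 811801 = 901² ✓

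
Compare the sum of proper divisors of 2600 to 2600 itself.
abundant

Proper divisors of 2600: sum = 1 + 2 + 4 + 5 + 8 + 10 + 13 + 20 + ... + 325 + 520 + 650 + 1300 (23 divisors) = 3910
Since 3910 > 2600, 2600 is abundant.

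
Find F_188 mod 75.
6

Matrix identity: Q^n = [[F_(n+1), F_n], [F_n, F_(n-1)]] with Q = [[1,1],[1,0]].
n = 188 = 10111100₂. Square-and-multiply, entries mod 75:
Q^1 = [[1,1],[1,0]]
Q^2 = (Q^1)² = [[2,1],[1,1]]
Q^5 = (Q^2)²·Q = [[8,5],[5,3]]
Q^11 = (Q^5)²·Q = [[69,14],[14,55]]
Q^23 = (Q^11)²·Q = [[18,7],[7,11]]
Q^47 = (Q^23)²·Q = [[51,73],[73,53]]
Q^94 = (Q^47)² = [[55,17],[17,38]]
Q^188 = (Q^94)² = [[14,6],[6,8]]
F_188 mod 75 = Q^188[0][1] = 6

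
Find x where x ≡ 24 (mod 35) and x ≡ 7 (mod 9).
304

Using Chinese Remainder Theorem:
M = 35 × 9 = 315
M1 = 9, M2 = 35
y1 = 9^(-1) mod 35 = 4
y2 = 35^(-1) mod 9 = 8
x = (24×9×4 + 7×35×8) mod 315 = 304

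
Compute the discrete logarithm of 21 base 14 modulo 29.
25

Baby-step giant-step with step n = ⌈√29⌉ = 6.
Baby steps 14^j mod 29 (j:value) for j=0..5: 0:1, 1:14, 2:22, 3:18, 4:20, 5:19.
Giant-step multiplier: 14^(-6) ≡ 14^(28-6) = 14^22 ≡ 6 (mod 29).
Giant steps γ_i = 21·6^i mod 29: γ_0=21, γ_1=10, γ_2=2, γ_3=12, γ_4=14 (in table at j=1).
x = i·n + j = 4·6 + 1 = 25.
Check: 14^25 ≡ 21 (mod 29).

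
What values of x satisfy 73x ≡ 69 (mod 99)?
x ≡ 24 (mod 99)

gcd(73, 99) = 1, which divides 69, so solutions exist.
Find 73^(-1) mod 99 by the extended Euclidean algorithm:
99 = 1 × 73 + 26  ⟹  26 = (1)·99 + (-1)·73
73 = 2 × 26 + 21  ⟹  21 = (-2)·99 + (3)·73
26 = 1 × 21 + 5  ⟹  5 = (3)·99 + (-4)·73
21 = 4 × 5 + 1  ⟹  1 = (-14)·99 + (19)·73
So (19)·73 ≡ 1 (mod 99), i.e. 73^(-1) ≡ 19 (mod 99).
x ≡ 19 × 69 = 1311 ≡ 24 (mod 99).
Check: 73 × 24 = 1752 ≡ 69 (mod 99).
Unique solution: x ≡ 24 (mod 99)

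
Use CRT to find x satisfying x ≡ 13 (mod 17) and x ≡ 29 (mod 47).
217

Using Chinese Remainder Theorem:
M = 17 × 47 = 799
M1 = 47, M2 = 17
y1 = 47^(-1) mod 17 = 4
y2 = 17^(-1) mod 47 = 36
x = (13×47×4 + 29×17×36) mod 799 = 217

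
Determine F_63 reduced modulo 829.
519

Matrix identity: Q^n = [[F_(n+1), F_n], [F_n, F_(n-1)]] with Q = [[1,1],[1,0]].
n = 63 = 111111₂. Square-and-multiply, entries mod 829:
Q^1 = [[1,1],[1,0]]
Q^3 = (Q^1)²·Q = [[3,2],[2,1]]
Q^7 = (Q^3)²·Q = [[21,13],[13,8]]
Q^15 = (Q^7)²·Q = [[158,610],[610,377]]
Q^31 = (Q^15)²·Q = [[526,802],[802,553]]
Q^63 = (Q^31)²·Q = [[401,519],[519,711]]
F_63 mod 829 = Q^63[0][1] = 519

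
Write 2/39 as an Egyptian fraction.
1/20 + 1/780

Greedy algorithm:
2/39: ceiling(39/2) = 20, use 1/20
1/780: ceiling(780/1) = 780, use 1/780
Result: 2/39 = 1/20 + 1/780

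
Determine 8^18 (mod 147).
127

Repeated squaring. Binary of 18 = 10010.
8^1 ≡ 8 (mod 147); 8^2 ≡ 64 (mod 147); 8^4 ≡ 127 (mod 147); 8^8 ≡ 106 (mod 147); 8^16 ≡ 64 (mod 147)
8^18 = 8^2 × 8^16 ≡ 127 (mod 147)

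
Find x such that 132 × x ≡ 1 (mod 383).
177

gcd(132, 383) = 1, so the inverse exists.
Extended Euclidean algorithm on (383, 132):
383 = 2 × 132 + 119  ⟹  119 = (1)·383 + (-2)·132
132 = 1 × 119 + 13  ⟹  13 = (-1)·383 + (3)·132
119 = 9 × 13 + 2  ⟹  2 = (10)·383 + (-29)·132
13 = 6 × 2 + 1  ⟹  1 = (-61)·383 + (177)·132
So (177)·132 ≡ 1 (mod 383), i.e. 132^(-1) ≡ 177 (mod 383).
Check: 132 × 177 = 23364 ≡ 1 (mod 383)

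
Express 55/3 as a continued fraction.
[18; 3]

Euclidean algorithm steps:
55 = 18 × 3 + 1
3 = 3 × 1 + 0
Continued fraction: [18; 3]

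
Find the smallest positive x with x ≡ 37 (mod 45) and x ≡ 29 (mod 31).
1207

Using Chinese Remainder Theorem:
M = 45 × 31 = 1395
M1 = 31, M2 = 45
y1 = 31^(-1) mod 45 = 16
y2 = 45^(-1) mod 31 = 20
x = (37×31×16 + 29×45×20) mod 1395 = 1207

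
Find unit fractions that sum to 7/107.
1/16 + 1/343 + 1/195739 + 1/114941072624

Greedy algorithm:
7/107: ceiling(107/7) = 16, use 1/16
5/1712: ceiling(1712/5) = 343, use 1/343
3/587216: ceiling(587216/3) = 195739, use 1/195739
1/114941072624: ceiling(114941072624/1) = 114941072624, use 1/114941072624
Result: 7/107 = 1/16 + 1/343 + 1/195739 + 1/114941072624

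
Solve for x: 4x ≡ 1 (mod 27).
7

gcd(4, 27) = 1, so the inverse exists.
Extended Euclidean algorithm on (27, 4):
27 = 6 × 4 + 3  ⟹  3 = (1)·27 + (-6)·4
4 = 1 × 3 + 1  ⟹  1 = (-1)·27 + (7)·4
So (7)·4 ≡ 1 (mod 27), i.e. 4^(-1) ≡ 7 (mod 27).
Check: 4 × 7 = 28 ≡ 1 (mod 27)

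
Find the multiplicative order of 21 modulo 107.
106

107 is prime, so ord(21) divides φ(107) = 106.
Divisors of 106: 1, 2, 53, 106.
Repeated squaring: 21^1 ≡ 21, 21^2 ≡ 13, 21^4 ≡ 62, 21^8 ≡ 99, 21^16 ≡ 64, 21^32 ≡ 30, 21^64 ≡ 44 (mod 107).
Test 21^d mod 107 for each divisor d in increasing order:
21^1 ≡ 21
21^2 ≡ 13
21^53 = 21^32·21^16·21^4·21^1 ≡ 106
21^106 = 21^64·21^32·21^8·21^2 ≡ 1  ← first divisor giving 1
The order is 106.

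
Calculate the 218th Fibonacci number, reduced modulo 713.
114

Matrix identity: Q^n = [[F_(n+1), F_n], [F_n, F_(n-1)]] with Q = [[1,1],[1,0]].
n = 218 = 11011010₂. Square-and-multiply, entries mod 713:
Q^1 = [[1,1],[1,0]]
Q^3 = (Q^1)²·Q = [[3,2],[2,1]]
Q^6 = (Q^3)² = [[13,8],[8,5]]
Q^13 = (Q^6)²·Q = [[377,233],[233,144]]
Q^27 = (Q^13)²·Q = [[526,343],[343,183]]
Q^54 = (Q^27)² = [[36,54],[54,695]]
Q^109 = (Q^54)²·Q = [[193,647],[647,259]]
Q^218 = (Q^109)² = [[251,114],[114,137]]
F_218 mod 713 = Q^218[0][1] = 114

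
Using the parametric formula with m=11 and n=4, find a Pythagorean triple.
(105, 88, 137)

Euclid's formula: a = m² - n², b = 2mn, c = m² + n²
m = 11, n = 4
a = 11² - 4² = 121 - 16 = 105
b = 2 × 11 × 4 = 88
c = 11² + 4² = 121 + 16 = 137
Verification: 105² + 88² = 11025 + 7744 = 18769 = 137² ✓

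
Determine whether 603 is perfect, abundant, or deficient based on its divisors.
deficient

Proper divisors of 603: sum = 1 + 3 + 9 + 67 + 201 = 281
Since 281 < 603, 603 is deficient.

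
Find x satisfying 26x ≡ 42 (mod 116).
x ≡ 15 (mod 58)

gcd(26, 116) = 2, which divides 42, so solutions exist.
Divide through by 2: 13x ≡ 21 (mod 58).
Find 13^(-1) mod 58 by the extended Euclidean algorithm:
58 = 4 × 13 + 6  ⟹  6 = (1)·58 + (-4)·13
13 = 2 × 6 + 1  ⟹  1 = (-2)·58 + (9)·13
So (9)·13 ≡ 1 (mod 58), i.e. 13^(-1) ≡ 9 (mod 58).
x ≡ 9 × 21 = 189 ≡ 15 (mod 58).
Check: 26 × 15 = 390 ≡ 42 (mod 116).
x ≡ 15 (mod 58), giving 2 solutions mod 116.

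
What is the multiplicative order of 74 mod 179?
89

179 is prime, so ord(74) divides φ(179) = 178.
Divisors of 178: 1, 2, 89, 178.
Repeated squaring: 74^1 ≡ 74, 74^2 ≡ 106, 74^4 ≡ 138, 74^8 ≡ 70, 74^16 ≡ 67, 74^32 ≡ 14, 74^64 ≡ 17, 74^128 ≡ 110 (mod 179).
Test 74^d mod 179 for each divisor d in increasing order:
74^1 ≡ 74
74^2 ≡ 106
74^89 = 74^64·74^16·74^8·74^1 ≡ 1  ← first divisor giving 1
The order is 89.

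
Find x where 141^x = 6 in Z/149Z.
128

Baby-step giant-step with step n = ⌈√149⌉ = 13.
Baby steps 141^j mod 149 (j:value) for j=0..12: 0:1, 1:141, 2:64, 3:84, 4:73, 5:12, 6:53, 7:23, 8:114, 9:131, 10:144, 11:40, 12:127.
Giant-step multiplier: 141^(-13) ≡ 141^(148-13) = 141^135 ≡ 138 (mod 149).
Giant steps γ_i = 6·138^i mod 149: γ_0=6, γ_1=83, γ_2=130, γ_3=60, γ_4=85, γ_5=108, γ_6=4, γ_7=105, γ_8=37, γ_9=40 (in table at j=11).
x = i·n + j = 9·13 + 11 = 128.
Check: 141^128 ≡ 6 (mod 149).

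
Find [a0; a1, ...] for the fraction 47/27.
[1; 1, 2, 1, 6]

Euclidean algorithm steps:
47 = 1 × 27 + 20
27 = 1 × 20 + 7
20 = 2 × 7 + 6
7 = 1 × 6 + 1
6 = 6 × 1 + 0
Continued fraction: [1; 1, 2, 1, 6]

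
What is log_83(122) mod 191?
35

Baby-step giant-step with step n = ⌈√191⌉ = 14.
Baby steps 83^j mod 191 (j:value) for j=0..13: 0:1, 1:83, 2:13, 3:124, 4:169, 5:84, 6:96, 7:137, 8:102, 9:62, 10:180, 11:42, 12:48, 13:164.
Giant-step multiplier: 83^(-14) ≡ 83^(190-14) = 83^176 ≡ 15 (mod 191).
Giant steps γ_i = 122·15^i mod 191: γ_0=122, γ_1=111, γ_2=137 (in table at j=7).
x = i·n + j = 2·14 + 7 = 35.
Check: 83^35 ≡ 122 (mod 191).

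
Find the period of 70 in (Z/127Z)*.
63

127 is prime, so ord(70) divides φ(127) = 126.
Divisors of 126: 1, 2, 3, 6, 7, 9, 14, 18, 21, 42, 63, 126.
Repeated squaring: 70^1 ≡ 70, 70^2 ≡ 74, 70^4 ≡ 15, 70^8 ≡ 98, 70^16 ≡ 79, 70^32 ≡ 18, 70^64 ≡ 70 (mod 127).
Test 70^d mod 127 for each divisor d in increasing order:
70^1 ≡ 70
70^2 ≡ 74
70^3 = 70^2·70^1 ≡ 100
70^6 = 70^4·70^2 ≡ 94
70^7 = 70^4·70^2·70^1 ≡ 103
70^9 = 70^8·70^1 ≡ 2
70^14 = 70^8·70^4·70^2 ≡ 68
70^18 = 70^16·70^2 ≡ 4
70^21 = 70^16·70^4·70^1 ≡ 19
70^42 = 70^32·70^8·70^2 ≡ 107
70^63 = 70^32·70^16·70^8·70^4·70^2·70^1 ≡ 1  ← first divisor giving 1
The order is 63.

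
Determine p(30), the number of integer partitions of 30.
5604

p(n) counts ways to write n as a sum of positive integers (order ignored).
Euler's pentagonal recurrence: p(k) = p(k-1) + p(k-2) - p(k-5) - p(k-7) + p(k-12) + p(k-15) - ... (offsets j(3j∓1)/2, signs ++--, p(0)=1, p(<0)=0).
DP table for k = 0..29: p(0)=1, p(1)=1, p(2)=2, p(3)=3, p(4)=5, p(5)=7, p(6)=11, p(7)=15, p(8)=22, p(9)=30, p(10)=42, p(11)=56, p(12)=77, p(13)=101, p(14)=135, p(15)=176, p(16)=231, p(17)=297, p(18)=385, p(19)=490, p(20)=627, p(21)=792, p(22)=1002, p(23)=1255, p(24)=1575, p(25)=1958, p(26)=2436, p(27)=3010, p(28)=3718, p(29)=4565.
Final step: p(30) = p(29) + p(28) - p(25) - p(23) + p(18) + p(15) - p(8) - p(4)
= 4565 + 3718 - 1958 - 1255 + 385 + 176 - 22 - 5
= 5604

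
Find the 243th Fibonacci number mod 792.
2

Matrix identity: Q^n = [[F_(n+1), F_n], [F_n, F_(n-1)]] with Q = [[1,1],[1,0]].
n = 243 = 11110011₂. Square-and-multiply, entries mod 792:
Q^1 = [[1,1],[1,0]]
Q^3 = (Q^1)²·Q = [[3,2],[2,1]]
Q^7 = (Q^3)²·Q = [[21,13],[13,8]]
Q^15 = (Q^7)²·Q = [[195,610],[610,377]]
Q^30 = (Q^15)² = [[661,440],[440,221]]
Q^60 = (Q^30)² = [[89,0],[0,89]]
Q^121 = (Q^60)²·Q = [[1,1],[1,0]]
Q^243 = (Q^121)²·Q = [[3,2],[2,1]]
F_243 mod 792 = Q^243[0][1] = 2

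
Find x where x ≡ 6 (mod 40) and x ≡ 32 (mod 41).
606

Using Chinese Remainder Theorem:
M = 40 × 41 = 1640
M1 = 41, M2 = 40
y1 = 41^(-1) mod 40 = 1
y2 = 40^(-1) mod 41 = 40
x = (6×41×1 + 32×40×40) mod 1640 = 606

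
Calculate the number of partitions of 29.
4565

p(n) counts ways to write n as a sum of positive integers (order ignored).
Euler's pentagonal recurrence: p(k) = p(k-1) + p(k-2) - p(k-5) - p(k-7) + p(k-12) + p(k-15) - ... (offsets j(3j∓1)/2, signs ++--, p(0)=1, p(<0)=0).
DP table for k = 0..28: p(0)=1, p(1)=1, p(2)=2, p(3)=3, p(4)=5, p(5)=7, p(6)=11, p(7)=15, p(8)=22, p(9)=30, p(10)=42, p(11)=56, p(12)=77, p(13)=101, p(14)=135, p(15)=176, p(16)=231, p(17)=297, p(18)=385, p(19)=490, p(20)=627, p(21)=792, p(22)=1002, p(23)=1255, p(24)=1575, p(25)=1958, p(26)=2436, p(27)=3010, p(28)=3718.
Final step: p(29) = p(28) + p(27) - p(24) - p(22) + p(17) + p(14) - p(7) - p(3)
= 3718 + 3010 - 1575 - 1002 + 297 + 135 - 15 - 3
= 4565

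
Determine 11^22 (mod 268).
29

Repeated squaring. Binary of 22 = 10110.
11^1 ≡ 11 (mod 268); 11^2 ≡ 121 (mod 268); 11^4 ≡ 169 (mod 268); 11^8 ≡ 153 (mod 268); 11^16 ≡ 93 (mod 268)
11^22 = 11^2 × 11^4 × 11^16 ≡ 29 (mod 268)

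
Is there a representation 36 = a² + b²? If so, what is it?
0² + 6² (a=0, b=6)

Factorization: 36 = 2^2 × 3^2
By Fermat: n is sum of two squares iff every prime p ≡ 3 (mod 4) appears to even power.
All primes ≡ 3 (mod 4) appear to even power.
Search a = 0, 1, 2, … for 36 - a² a perfect square: first hit at a = 0: 36 - 0 = 36 = 6².
36 = 0² + 6² = 0 + 36 ✓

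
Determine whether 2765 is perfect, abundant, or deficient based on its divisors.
deficient

Proper divisors of 2765: sum = 1 + 5 + 7 + 35 + 79 + 395 + 553 = 1075
Since 1075 < 2765, 2765 is deficient.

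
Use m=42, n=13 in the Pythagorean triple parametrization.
(1595, 1092, 1933)

Euclid's formula: a = m² - n², b = 2mn, c = m² + n²
m = 42, n = 13
a = 42² - 13² = 1764 - 169 = 1595
b = 2 × 42 × 13 = 1092
c = 42² + 13² = 1764 + 169 = 1933
Verification: 1595² + 1092² = 2544025 + 1192464 = 3736489 = 1933² ✓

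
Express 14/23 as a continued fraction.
[0; 1, 1, 1, 1, 4]

Euclidean algorithm steps:
14 = 0 × 23 + 14
23 = 1 × 14 + 9
14 = 1 × 9 + 5
9 = 1 × 5 + 4
5 = 1 × 4 + 1
4 = 4 × 1 + 0
Continued fraction: [0; 1, 1, 1, 1, 4]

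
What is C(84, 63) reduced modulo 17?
4

Using Lucas' theorem:
Write n=84 and k=63 in base 17:
n in base 17: [4, 16]
k in base 17: [3, 12]
C(84,63) mod 17 = ∏ C(n_i, k_i) mod 17
Digit binomials (mod 17): C(4,3) = 4; C(16,12) = 1820 ≡ 1
Product: 4 × 1 = 4 ≡ 4 (mod 17)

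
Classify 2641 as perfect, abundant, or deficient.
deficient

Proper divisors of 2641: sum = 1 + 19 + 139 = 159
Since 159 < 2641, 2641 is deficient.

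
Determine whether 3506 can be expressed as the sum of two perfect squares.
5² + 59² (a=5, b=59)

Factorization: 3506 = 2 × 1753
By Fermat: n is sum of two squares iff every prime p ≡ 3 (mod 4) appears to even power.
All primes ≡ 3 (mod 4) appear to even power.
Search a = 0, 1, 2, … for 3506 - a² a perfect square: first hit at a = 5: 3506 - 25 = 3481 = 59².
3506 = 5² + 59² = 25 + 3481 ✓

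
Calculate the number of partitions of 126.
3519222692

p(n) counts ways to write n as a sum of positive integers (order ignored).
Euler's pentagonal recurrence: p(k) = p(k-1) + p(k-2) - p(k-5) - p(k-7) + p(k-12) + p(k-15) - ... (offsets j(3j∓1)/2, signs ++--, p(0)=1, p(<0)=0).
DP table for k = 0..125: p(0)=1, p(1)=1, p(2)=2, p(3)=3, p(4)=5, p(5)=7, p(6)=11, p(7)=15, p(8)=22, p(9)=30, p(10)=42, p(11)=56, p(12)=77, p(13)=101, p(14)=135, p(15)=176, p(16)=231, p(17)=297, p(18)=385, p(19)=490, p(20)=627, p(21)=792, p(22)=1002, p(23)=1255, p(24)=1575, p(25)=1958, p(26)=2436, p(27)=3010, p(28)=3718, p(29)=4565, p(30)=5604, p(31)=6842, p(32)=8349, p(33)=10143, p(34)=12310, p(35)=14883, p(36)=17977, p(37)=21637, p(38)=26015, p(39)=31185, p(40)=37338, p(41)=44583, p(42)=53174, p(43)=63261, p(44)=75175, p(45)=89134, p(46)=105558, p(47)=124754, p(48)=147273, p(49)=173525, p(50)=204226, p(51)=239943, p(52)=281589, p(53)=329931, p(54)=386155, p(55)=451276, p(56)=526823, p(57)=614154, p(58)=715220, p(59)=831820, p(60)=966467, p(61)=1121505, p(62)=1300156, p(63)=1505499, p(64)=1741630, p(65)=2012558, p(66)=2323520, p(67)=2679689, p(68)=3087735, p(69)=3554345, p(70)=4087968, p(71)=4697205, p(72)=5392783, p(73)=6185689, p(74)=7089500, p(75)=8118264, p(76)=9289091, p(77)=10619863, p(78)=12132164, p(79)=13848650, p(80)=15796476, p(81)=18004327, p(82)=20506255, p(83)=23338469, p(84)=26543660, p(85)=30167357, p(86)=34262962, p(87)=38887673, p(88)=44108109, p(89)=49995925, p(90)=56634173, p(91)=64112359, p(92)=72533807, p(93)=82010177, p(94)=92669720, p(95)=104651419, p(96)=118114304, p(97)=133230930, p(98)=150198136, p(99)=169229875, p(100)=190569292, p(101)=214481126, p(102)=241265379, p(103)=271248950, p(104)=304801365, p(105)=342325709, p(106)=384276336, p(107)=431149389, p(108)=483502844, p(109)=541946240, p(110)=607163746, p(111)=679903203, p(112)=761002156, p(113)=851376628, p(114)=952050665, p(115)=1064144451, p(116)=1188908248, p(117)=1327710076, p(118)=1482074143, p(119)=1653668665, p(120)=1844349560, p(121)=2056148051, p(122)=2291320912, p(123)=2552338241, p(124)=2841940500, p(125)=3163127352.
Final step: p(126) = p(125) + p(124) - p(121) - p(119) + p(114) + p(111) - p(104) - p(100) + p(91) + p(86) - p(75) - p(69) + p(56) + p(49) - p(34) - p(26) + p(9) + p(0)
= 3163127352 + 2841940500 - 2056148051 - 1653668665 + 952050665 + 679903203 - 304801365 - 190569292 + 64112359 + 34262962 - 8118264 - 3554345 + 526823 + 173525 - 12310 - 2436 + 30 + 1
= 3519222692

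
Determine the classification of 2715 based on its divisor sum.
deficient

Proper divisors of 2715: sum = 1 + 3 + 5 + 15 + 181 + 543 + 905 = 1653
Since 1653 < 2715, 2715 is deficient.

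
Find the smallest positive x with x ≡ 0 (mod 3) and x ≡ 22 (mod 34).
90

Using Chinese Remainder Theorem:
M = 3 × 34 = 102
M1 = 34, M2 = 3
y1 = 34^(-1) mod 3 = 1
y2 = 3^(-1) mod 34 = 23
x = (0×34×1 + 22×3×23) mod 102 = 90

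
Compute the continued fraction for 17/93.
[0; 5, 2, 8]

Euclidean algorithm steps:
17 = 0 × 93 + 17
93 = 5 × 17 + 8
17 = 2 × 8 + 1
8 = 8 × 1 + 0
Continued fraction: [0; 5, 2, 8]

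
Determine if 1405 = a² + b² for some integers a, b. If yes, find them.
6² + 37² (a=6, b=37)

Factorization: 1405 = 5 × 281
By Fermat: n is sum of two squares iff every prime p ≡ 3 (mod 4) appears to even power.
All primes ≡ 3 (mod 4) appear to even power.
Search a = 0, 1, 2, … for 1405 - a² a perfect square: first hit at a = 6: 1405 - 36 = 1369 = 37².
1405 = 6² + 37² = 36 + 1369 ✓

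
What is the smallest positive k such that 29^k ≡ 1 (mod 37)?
12

37 is prime, so ord(29) divides φ(37) = 36.
Divisors of 36: 1, 2, 3, 4, 6, 9, 12, 18, 36.
Repeated squaring: 29^1 ≡ 29, 29^2 ≡ 27, 29^4 ≡ 26, 29^8 ≡ 10, 29^16 ≡ 26, 29^32 ≡ 10 (mod 37).
Test 29^d mod 37 for each divisor d in increasing order:
29^1 ≡ 29
29^2 ≡ 27
29^3 = 29^2·29^1 ≡ 6
29^4 ≡ 26
29^6 = 29^4·29^2 ≡ 36
29^9 = 29^8·29^1 ≡ 31
29^12 = 29^8·29^4 ≡ 1  ← first divisor giving 1
The order is 12.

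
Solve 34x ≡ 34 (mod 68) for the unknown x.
x ≡ 1 (mod 2)

gcd(34, 68) = 34, which divides 34, so solutions exist.
Divide through by 34: x ≡ 1 (mod 2).
The coefficient of x is now 1, so x ≡ 1 (mod 2).
Check: 34 × 1 = 34 ≡ 34 (mod 68).
x ≡ 1 (mod 2), giving 34 solutions mod 68.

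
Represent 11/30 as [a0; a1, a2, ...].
[0; 2, 1, 2, 1, 2]

Euclidean algorithm steps:
11 = 0 × 30 + 11
30 = 2 × 11 + 8
11 = 1 × 8 + 3
8 = 2 × 3 + 2
3 = 1 × 2 + 1
2 = 2 × 1 + 0
Continued fraction: [0; 2, 1, 2, 1, 2]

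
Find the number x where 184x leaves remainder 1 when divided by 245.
4

gcd(184, 245) = 1, so the inverse exists.
Extended Euclidean algorithm on (245, 184):
245 = 1 × 184 + 61  ⟹  61 = (1)·245 + (-1)·184
184 = 3 × 61 + 1  ⟹  1 = (-3)·245 + (4)·184
So (4)·184 ≡ 1 (mod 245), i.e. 184^(-1) ≡ 4 (mod 245).
Check: 184 × 4 = 736 ≡ 1 (mod 245)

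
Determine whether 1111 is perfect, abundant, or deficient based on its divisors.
deficient

Proper divisors of 1111: sum = 1 + 11 + 101 = 113
Since 113 < 1111, 1111 is deficient.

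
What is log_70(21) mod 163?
42

Baby-step giant-step with step n = ⌈√163⌉ = 13.
Baby steps 70^j mod 163 (j:value) for j=0..12: 0:1, 1:70, 2:10, 3:48, 4:100, 5:154, 6:22, 7:73, 8:57, 9:78, 10:81, 11:128, 12:158.
Giant-step multiplier: 70^(-13) ≡ 70^(162-13) = 70^149 ≡ 129 (mod 163).
Giant steps γ_i = 21·129^i mod 163: γ_0=21, γ_1=101, γ_2=152, γ_3=48 (in table at j=3).
x = i·n + j = 3·13 + 3 = 42.
Check: 70^42 ≡ 21 (mod 163).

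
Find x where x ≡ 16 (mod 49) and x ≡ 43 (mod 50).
1143

Using Chinese Remainder Theorem:
M = 49 × 50 = 2450
M1 = 50, M2 = 49
y1 = 50^(-1) mod 49 = 1
y2 = 49^(-1) mod 50 = 49
x = (16×50×1 + 43×49×49) mod 2450 = 1143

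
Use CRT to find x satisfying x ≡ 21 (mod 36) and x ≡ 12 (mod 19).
525

Using Chinese Remainder Theorem:
M = 36 × 19 = 684
M1 = 19, M2 = 36
y1 = 19^(-1) mod 36 = 19
y2 = 36^(-1) mod 19 = 9
x = (21×19×19 + 12×36×9) mod 684 = 525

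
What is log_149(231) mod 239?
127

Baby-step giant-step with step n = ⌈√239⌉ = 16.
Baby steps 149^j mod 239 (j:value) for j=0..15: 0:1, 1:149, 2:213, 3:189, 4:198, 5:105, 6:110, 7:138, 8:8, 9:236, 10:31, 11:78, 12:150, 13:123, 14:163, 15:148.
Giant-step multiplier: 149^(-16) ≡ 149^(238-16) = 149^222 ≡ 183 (mod 239).
Giant steps γ_i = 231·183^i mod 239: γ_0=231, γ_1=209, γ_2=7, γ_3=86, γ_4=203, γ_5=104, γ_6=151, γ_7=148 (in table at j=15).
x = i·n + j = 7·16 + 15 = 127.
Check: 149^127 ≡ 231 (mod 239).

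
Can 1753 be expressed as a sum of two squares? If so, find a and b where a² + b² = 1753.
27² + 32² (a=27, b=32)

Factorization: 1753 = 1753
By Fermat: n is sum of two squares iff every prime p ≡ 3 (mod 4) appears to even power.
All primes ≡ 3 (mod 4) appear to even power.
Search a = 0, 1, 2, … for 1753 - a² a perfect square: first hit at a = 27: 1753 - 729 = 1024 = 32².
1753 = 27² + 32² = 729 + 1024 ✓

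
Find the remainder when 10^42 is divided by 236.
16

Repeated squaring. Binary of 42 = 101010.
10^1 ≡ 10 (mod 236); 10^2 ≡ 100 (mod 236); 10^4 ≡ 88 (mod 236); 10^8 ≡ 192 (mod 236); 10^16 ≡ 48 (mod 236); 10^32 ≡ 180 (mod 236)
10^42 = 10^2 × 10^8 × 10^32 ≡ 16 (mod 236)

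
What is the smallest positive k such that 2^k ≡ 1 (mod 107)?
106

107 is prime, so ord(2) divides φ(107) = 106.
Divisors of 106: 1, 2, 53, 106.
Repeated squaring: 2^1 ≡ 2, 2^2 ≡ 4, 2^4 ≡ 16, 2^8 ≡ 42, 2^16 ≡ 52, 2^32 ≡ 29, 2^64 ≡ 92 (mod 107).
Test 2^d mod 107 for each divisor d in increasing order:
2^1 ≡ 2
2^2 ≡ 4
2^53 = 2^32·2^16·2^4·2^1 ≡ 106
2^106 = 2^64·2^32·2^8·2^2 ≡ 1  ← first divisor giving 1
The order is 106.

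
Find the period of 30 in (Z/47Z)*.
46

47 is prime, so ord(30) divides φ(47) = 46.
Divisors of 46: 1, 2, 23, 46.
Repeated squaring: 30^1 ≡ 30, 30^2 ≡ 7, 30^4 ≡ 2, 30^8 ≡ 4, 30^16 ≡ 16, 30^32 ≡ 21 (mod 47).
Test 30^d mod 47 for each divisor d in increasing order:
30^1 ≡ 30
30^2 ≡ 7
30^23 = 30^16·30^4·30^2·30^1 ≡ 46
30^46 = 30^32·30^8·30^4·30^2 ≡ 1  ← first divisor giving 1
The order is 46.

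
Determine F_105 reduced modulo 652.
414

Matrix identity: Q^n = [[F_(n+1), F_n], [F_n, F_(n-1)]] with Q = [[1,1],[1,0]].
n = 105 = 1101001₂. Square-and-multiply, entries mod 652:
Q^1 = [[1,1],[1,0]]
Q^3 = (Q^1)²·Q = [[3,2],[2,1]]
Q^6 = (Q^3)² = [[13,8],[8,5]]
Q^13 = (Q^6)²·Q = [[377,233],[233,144]]
Q^26 = (Q^13)² = [[166,121],[121,45]]
Q^52 = (Q^26)² = [[469,103],[103,366]]
Q^105 = (Q^52)²·Q = [[355,414],[414,593]]
F_105 mod 652 = Q^105[0][1] = 414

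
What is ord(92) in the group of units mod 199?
3

199 is prime, so ord(92) divides φ(199) = 198.
Divisors of 198: 1, 2, 3, 6, 9, 11, 18, 22, 33, 66, 99, 198.
Repeated squaring: 92^1 ≡ 92, 92^2 ≡ 106, 92^4 ≡ 92, 92^8 ≡ 106, 92^16 ≡ 92, 92^32 ≡ 106, 92^64 ≡ 92, 92^128 ≡ 106 (mod 199).
Test 92^d mod 199 for each divisor d in increasing order:
92^1 ≡ 92
92^2 ≡ 106
92^3 = 92^2·92^1 ≡ 1  ← first divisor giving 1
The order is 3.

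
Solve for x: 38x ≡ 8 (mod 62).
x ≡ 10 (mod 31)

gcd(38, 62) = 2, which divides 8, so solutions exist.
Divide through by 2: 19x ≡ 4 (mod 31).
Find 19^(-1) mod 31 by the extended Euclidean algorithm:
31 = 1 × 19 + 12  ⟹  12 = (1)·31 + (-1)·19
19 = 1 × 12 + 7  ⟹  7 = (-1)·31 + (2)·19
12 = 1 × 7 + 5  ⟹  5 = (2)·31 + (-3)·19
7 = 1 × 5 + 2  ⟹  2 = (-3)·31 + (5)·19
5 = 2 × 2 + 1  ⟹  1 = (8)·31 + (-13)·19
So (-13)·19 ≡ 1 (mod 31), i.e. 19^(-1) ≡ -13 ≡ 18 (mod 31).
x ≡ 18 × 4 = 72 ≡ 10 (mod 31).
Check: 38 × 10 = 380 ≡ 8 (mod 62).
x ≡ 10 (mod 31), giving 2 solutions mod 62.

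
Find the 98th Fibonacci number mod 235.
189

Matrix identity: Q^n = [[F_(n+1), F_n], [F_n, F_(n-1)]] with Q = [[1,1],[1,0]].
n = 98 = 1100010₂. Square-and-multiply, entries mod 235:
Q^1 = [[1,1],[1,0]]
Q^3 = (Q^1)²·Q = [[3,2],[2,1]]
Q^6 = (Q^3)² = [[13,8],[8,5]]
Q^12 = (Q^6)² = [[233,144],[144,89]]
Q^24 = (Q^12)² = [[60,73],[73,222]]
Q^49 = (Q^24)²·Q = [[140,234],[234,141]]
Q^98 = (Q^49)² = [[96,189],[189,142]]
F_98 mod 235 = Q^98[0][1] = 189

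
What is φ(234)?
72

234 = 2 × 3^2 × 13
φ(n) = n × ∏(1 - 1/p) for each prime p dividing n
φ(234) = 234 × (1 - 1/2) × (1 - 1/3) × (1 - 1/13) = 72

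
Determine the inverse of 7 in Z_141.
121

gcd(7, 141) = 1, so the inverse exists.
Extended Euclidean algorithm on (141, 7):
141 = 20 × 7 + 1  ⟹  1 = (1)·141 + (-20)·7
So (-20)·7 ≡ 1 (mod 141), i.e. 7^(-1) ≡ -20 ≡ 121 (mod 141).
Check: 7 × 121 = 847 ≡ 1 (mod 141)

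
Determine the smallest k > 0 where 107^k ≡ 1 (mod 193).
96

193 is prime, so ord(107) divides φ(193) = 192.
Divisors of 192: 1, 2, 3, 4, 6, 8, 12, 16, 24, 32, 48, 64, 96, 192.
Repeated squaring: 107^1 ≡ 107, 107^2 ≡ 62, 107^4 ≡ 177, 107^8 ≡ 63, 107^16 ≡ 109, 107^32 ≡ 108, 107^64 ≡ 84, 107^128 ≡ 108 (mod 193).
Test 107^d mod 193 for each divisor d in increasing order:
107^1 ≡ 107
107^2 ≡ 62
107^3 = 107^2·107^1 ≡ 72
107^4 ≡ 177
107^6 = 107^4·107^2 ≡ 166
107^8 ≡ 63
107^12 = 107^8·107^4 ≡ 150
107^16 ≡ 109
107^24 = 107^16·107^8 ≡ 112
107^32 ≡ 108
107^48 = 107^32·107^16 ≡ 192
107^64 ≡ 84
107^96 = 107^64·107^32 ≡ 1  ← first divisor giving 1
The order is 96.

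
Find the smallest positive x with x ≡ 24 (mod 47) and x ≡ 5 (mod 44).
1105

Using Chinese Remainder Theorem:
M = 47 × 44 = 2068
M1 = 44, M2 = 47
y1 = 44^(-1) mod 47 = 31
y2 = 47^(-1) mod 44 = 15
x = (24×44×31 + 5×47×15) mod 2068 = 1105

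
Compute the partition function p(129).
4835271870

p(n) counts ways to write n as a sum of positive integers (order ignored).
Euler's pentagonal recurrence: p(k) = p(k-1) + p(k-2) - p(k-5) - p(k-7) + p(k-12) + p(k-15) - ... (offsets j(3j∓1)/2, signs ++--, p(0)=1, p(<0)=0).
DP table for k = 0..128: p(0)=1, p(1)=1, p(2)=2, p(3)=3, p(4)=5, p(5)=7, p(6)=11, p(7)=15, p(8)=22, p(9)=30, p(10)=42, p(11)=56, p(12)=77, p(13)=101, p(14)=135, p(15)=176, p(16)=231, p(17)=297, p(18)=385, p(19)=490, p(20)=627, p(21)=792, p(22)=1002, p(23)=1255, p(24)=1575, p(25)=1958, p(26)=2436, p(27)=3010, p(28)=3718, p(29)=4565, p(30)=5604, p(31)=6842, p(32)=8349, p(33)=10143, p(34)=12310, p(35)=14883, p(36)=17977, p(37)=21637, p(38)=26015, p(39)=31185, p(40)=37338, p(41)=44583, p(42)=53174, p(43)=63261, p(44)=75175, p(45)=89134, p(46)=105558, p(47)=124754, p(48)=147273, p(49)=173525, p(50)=204226, p(51)=239943, p(52)=281589, p(53)=329931, p(54)=386155, p(55)=451276, p(56)=526823, p(57)=614154, p(58)=715220, p(59)=831820, p(60)=966467, p(61)=1121505, p(62)=1300156, p(63)=1505499, p(64)=1741630, p(65)=2012558, p(66)=2323520, p(67)=2679689, p(68)=3087735, p(69)=3554345, p(70)=4087968, p(71)=4697205, p(72)=5392783, p(73)=6185689, p(74)=7089500, p(75)=8118264, p(76)=9289091, p(77)=10619863, p(78)=12132164, p(79)=13848650, p(80)=15796476, p(81)=18004327, p(82)=20506255, p(83)=23338469, p(84)=26543660, p(85)=30167357, p(86)=34262962, p(87)=38887673, p(88)=44108109, p(89)=49995925, p(90)=56634173, p(91)=64112359, p(92)=72533807, p(93)=82010177, p(94)=92669720, p(95)=104651419, p(96)=118114304, p(97)=133230930, p(98)=150198136, p(99)=169229875, p(100)=190569292, p(101)=214481126, p(102)=241265379, p(103)=271248950, p(104)=304801365, p(105)=342325709, p(106)=384276336, p(107)=431149389, p(108)=483502844, p(109)=541946240, p(110)=607163746, p(111)=679903203, p(112)=761002156, p(113)=851376628, p(114)=952050665, p(115)=1064144451, p(116)=1188908248, p(117)=1327710076, p(118)=1482074143, p(119)=1653668665, p(120)=1844349560, p(121)=2056148051, p(122)=2291320912, p(123)=2552338241, p(124)=2841940500, p(125)=3163127352, p(126)=3519222692, p(127)=3913864295, p(128)=4351078600.
Final step: p(129) = p(128) + p(127) - p(124) - p(122) + p(117) + p(114) - p(107) - p(103) + p(94) + p(89) - p(78) - p(72) + p(59) + p(52) - p(37) - p(29) + p(12) + p(3)
= 4351078600 + 3913864295 - 2841940500 - 2291320912 + 1327710076 + 952050665 - 431149389 - 271248950 + 92669720 + 49995925 - 12132164 - 5392783 + 831820 + 281589 - 21637 - 4565 + 77 + 3
= 4835271870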